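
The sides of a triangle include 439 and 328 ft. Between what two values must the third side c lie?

By the triangle inequality, c must be less than 439 + 328 = 767 and greater than |439 − 328| = 111.

111 < c < 767 (ft)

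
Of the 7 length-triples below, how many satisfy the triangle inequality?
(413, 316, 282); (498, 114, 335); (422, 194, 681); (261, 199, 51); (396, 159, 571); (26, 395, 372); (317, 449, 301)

3

(282,316,413): 282+316 > 413 → valid
(114,335,498): 114+335 ≤ 498 → not valid
(194,422,681): 194+422 ≤ 681 → not valid
(51,199,261): 51+199 ≤ 261 → not valid
(159,396,571): 159+396 ≤ 571 → not valid
(26,372,395): 26+372 > 395 → valid
(301,317,449): 301+317 > 449 → valid
3 of the 7 triples form a triangle.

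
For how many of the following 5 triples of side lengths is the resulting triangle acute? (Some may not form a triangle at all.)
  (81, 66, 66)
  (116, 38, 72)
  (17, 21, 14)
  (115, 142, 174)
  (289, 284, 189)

4

(81,66,66): 66²+66² = 8712 > 6561 = 81² → acute
(116,38,72): 38+72 ≤ 116, not a triangle
(17,21,14): 14²+17² = 485 > 441 = 21² → acute
(115,142,174): 115²+142² = 33389 > 30276 = 174² → acute
(289,284,189): 189²+284² = 116377 > 83521 = 289² → acute
4 of the 5 are acute.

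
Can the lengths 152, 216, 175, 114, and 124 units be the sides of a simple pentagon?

A pentagon exists iff every side is shorter than the sum of the others — equivalently, the longest side is less than the sum of the rest.
Longest side 216 < 565 (sum of the remaining 4), so yes.

Yes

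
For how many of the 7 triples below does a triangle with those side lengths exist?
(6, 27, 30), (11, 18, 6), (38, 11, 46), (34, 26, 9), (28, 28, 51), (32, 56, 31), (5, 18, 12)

(6,27,30): 6+27 > 30 → valid
(6,11,18): 6+11 ≤ 18 → not valid
(11,38,46): 11+38 > 46 → valid
(9,26,34): 9+26 > 34 → valid
(28,28,51): 28+28 > 51 → valid
(31,32,56): 31+32 > 56 → valid
(5,12,18): 5+12 ≤ 18 → not valid
5 of the 7 triples form a triangle.

5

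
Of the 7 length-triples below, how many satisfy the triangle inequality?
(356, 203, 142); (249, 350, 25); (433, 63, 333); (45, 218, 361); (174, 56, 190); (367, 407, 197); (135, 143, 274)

3

(142,203,356): 142+203 ≤ 356 → not valid
(25,249,350): 25+249 ≤ 350 → not valid
(63,333,433): 63+333 ≤ 433 → not valid
(45,218,361): 45+218 ≤ 361 → not valid
(56,174,190): 56+174 > 190 → valid
(197,367,407): 197+367 > 407 → valid
(135,143,274): 135+143 > 274 → valid
3 of the 7 triples form a triangle.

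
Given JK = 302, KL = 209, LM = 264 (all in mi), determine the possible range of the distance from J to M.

0 ≤ JM ≤ 775 mi

The maximum is all hops collinear in one direction: 302 + 209 + 264 = 775.
The longest hop is 302; the others sum to 473. Since 302 ≤ 473, the path can fold back on itself completely, so the minimum distance is 0.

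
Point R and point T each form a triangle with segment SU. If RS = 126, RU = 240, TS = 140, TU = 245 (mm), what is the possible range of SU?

114 < SU < 366

From triangle RSU: |126 − 240| < SU < 126 + 240, i.e. 114 < SU < 366.
From triangle TSU: 105 < SU < 385.
Both must hold, so SU lies in the intersection.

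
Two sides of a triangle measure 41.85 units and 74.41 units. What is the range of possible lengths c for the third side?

32.56 < c < 116.26

By the triangle inequality, c must be less than 41.85 + 74.41 = 116.26 and greater than |41.85 − 74.41| = 32.56.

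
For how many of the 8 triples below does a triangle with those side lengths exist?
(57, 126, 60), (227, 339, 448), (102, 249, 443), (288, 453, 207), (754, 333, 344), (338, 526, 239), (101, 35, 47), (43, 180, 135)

(57,60,126): 57+60 ≤ 126 → not valid
(227,339,448): 227+339 > 448 → valid
(102,249,443): 102+249 ≤ 443 → not valid
(207,288,453): 207+288 > 453 → valid
(333,344,754): 333+344 ≤ 754 → not valid
(239,338,526): 239+338 > 526 → valid
(35,47,101): 35+47 ≤ 101 → not valid
(43,135,180): 43+135 ≤ 180 → not valid
3 of the 8 triples form a triangle.

3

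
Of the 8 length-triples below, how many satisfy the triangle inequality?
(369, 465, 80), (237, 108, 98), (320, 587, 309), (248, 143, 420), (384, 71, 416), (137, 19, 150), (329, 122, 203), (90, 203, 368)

(80,369,465): 80+369 ≤ 465 → not valid
(98,108,237): 98+108 ≤ 237 → not valid
(309,320,587): 309+320 > 587 → valid
(143,248,420): 143+248 ≤ 420 → not valid
(71,384,416): 71+384 > 416 → valid
(19,137,150): 19+137 > 150 → valid
(122,203,329): 122+203 ≤ 329 → not valid
(90,203,368): 90+203 ≤ 368 → not valid
3 of the 8 triples form a triangle.

3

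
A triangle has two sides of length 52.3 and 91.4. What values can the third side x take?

By the triangle inequality, x must be less than 52.3 + 91.4 = 143.7 and greater than |52.3 − 91.4| = 39.1.

39.1 < x < 143.7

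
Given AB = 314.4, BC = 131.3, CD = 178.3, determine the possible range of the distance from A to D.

The maximum is all hops collinear in one direction: 314.4 + 131.3 + 178.3 = 624.0.
The longest hop is 314.4; the others sum to 309.6. Folding the others back against it leaves at least 314.4 − 309.6 = 4.8.

4.8 ≤ AD ≤ 624.0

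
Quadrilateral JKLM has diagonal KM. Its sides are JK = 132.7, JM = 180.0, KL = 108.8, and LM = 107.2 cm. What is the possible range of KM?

47.3 < KM < 216.0

From triangle JKM: |132.7 − 180.0| < KM < 132.7 + 180.0, i.e. 47.3 < KM < 312.7.
From triangle LKM: 1.6 < KM < 216.0.
Both must hold, so KM lies in the intersection.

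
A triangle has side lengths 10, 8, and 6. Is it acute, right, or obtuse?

Compare the square of the longest side to the sum of squares of the other two: 6² + 8² = 100 = 10².

right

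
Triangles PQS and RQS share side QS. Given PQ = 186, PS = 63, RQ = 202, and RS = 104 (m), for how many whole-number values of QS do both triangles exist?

From triangle PQS: 123 < QS < 249.
From triangle RQS: 98 < QS < 306.
Intersection: 123 < QS < 249, so integers 124 through 248: 125 values.

125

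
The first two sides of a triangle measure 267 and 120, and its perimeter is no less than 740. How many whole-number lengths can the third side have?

Triangle inequality: 147 < x < 387. Perimeter ≥ 740 gives x ≥ 740 − 267 − 120 = 353.
So 353 ≤ x < 387; integers 353 through 386: 34 values.

34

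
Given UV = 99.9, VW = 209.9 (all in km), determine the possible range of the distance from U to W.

By the triangle inequality, |99.9 − 209.9| ≤ UW ≤ 99.9 + 209.9.

110.0 ≤ UW ≤ 309.8 km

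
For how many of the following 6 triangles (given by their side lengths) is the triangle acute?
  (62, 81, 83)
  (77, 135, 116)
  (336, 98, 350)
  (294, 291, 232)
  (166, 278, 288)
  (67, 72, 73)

5

(62,81,83): 62²+81² = 10405 > 6889 = 83² → acute
(77,135,116): 77²+116² = 19385 > 18225 = 135² → acute
(336,98,350): 98²+336² = 122500 = 350² → right
(294,291,232): 232²+291² = 138505 > 86436 = 294² → acute
(166,278,288): 166²+278² = 104840 > 82944 = 288² → acute
(67,72,73): 67²+72² = 9673 > 5329 = 73² → acute
5 of the 6 are acute.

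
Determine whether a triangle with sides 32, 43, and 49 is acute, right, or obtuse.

acute

Compare the square of the longest side to the sum of squares of the other two: 32² + 43² = 2873 > 2401 = 49².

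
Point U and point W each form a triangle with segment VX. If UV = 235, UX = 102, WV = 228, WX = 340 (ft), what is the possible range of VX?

From triangle UVX: |235 − 102| < VX < 235 + 102, i.e. 133 < VX < 337.
From triangle WVX: 112 < VX < 568.
Both must hold, so VX lies in the intersection.

133 < VX < 337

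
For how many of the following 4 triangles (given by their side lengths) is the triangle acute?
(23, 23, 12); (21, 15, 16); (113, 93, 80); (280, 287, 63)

(23,23,12): 12²+23² = 673 > 529 = 23² → acute
(21,15,16): 15²+16² = 481 > 441 = 21² → acute
(113,93,80): 80²+93² = 15049 > 12769 = 113² → acute
(280,287,63): 63²+280² = 82369 = 287² → right
3 of the 4 are acute.

3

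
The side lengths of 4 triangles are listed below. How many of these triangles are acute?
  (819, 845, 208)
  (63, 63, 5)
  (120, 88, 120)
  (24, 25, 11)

3

(819,845,208): 208²+819² = 714025 = 845² → right
(63,63,5): 5²+63² = 3994 > 3969 = 63² → acute
(120,88,120): 88²+120² = 22144 > 14400 = 120² → acute
(24,25,11): 11²+24² = 697 > 625 = 25² → acute
3 of the 4 are acute.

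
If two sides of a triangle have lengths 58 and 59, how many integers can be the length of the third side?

The third side lies in the open interval (1, 117).
Integers from 2 to 116 inclusive: 116 − 2 + 1 = 115.

115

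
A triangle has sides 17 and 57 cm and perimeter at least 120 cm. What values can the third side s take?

Triangle inequality alone gives 40 < s < 74.
The perimeter condition gives s ≥ 120 − 17 − 57 = 46.
Intersecting the two: 46 ≤ s < 74.

46 ≤ s < 74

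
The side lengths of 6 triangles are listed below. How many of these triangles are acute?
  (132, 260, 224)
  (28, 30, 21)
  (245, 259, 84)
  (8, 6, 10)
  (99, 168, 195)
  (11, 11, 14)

(132,260,224): 132²+224² = 67600 = 260² → right
(28,30,21): 21²+28² = 1225 > 900 = 30² → acute
(245,259,84): 84²+245² = 67081 = 259² → right
(8,6,10): 6²+8² = 100 = 10² → right
(99,168,195): 99²+168² = 38025 = 195² → right
(11,11,14): 11²+11² = 242 > 196 = 14² → acute
2 of the 6 are acute.

2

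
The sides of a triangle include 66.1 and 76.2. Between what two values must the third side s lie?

By the triangle inequality, s must be less than 66.1 + 76.2 = 142.3 and greater than |66.1 − 76.2| = 10.1.

10.1 < s < 142.3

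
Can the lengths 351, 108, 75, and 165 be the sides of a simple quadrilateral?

For a quadrilateral, each side must be shorter than the sum of the others.
Here the longest side is 351, but the remaining 3 sides sum to only 348.

No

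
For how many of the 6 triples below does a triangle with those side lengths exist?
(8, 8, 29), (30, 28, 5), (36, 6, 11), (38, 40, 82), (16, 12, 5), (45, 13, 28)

2

(8,8,29): 8+8 ≤ 29 → not valid
(5,28,30): 5+28 > 30 → valid
(6,11,36): 6+11 ≤ 36 → not valid
(38,40,82): 38+40 ≤ 82 → not valid
(5,12,16): 5+12 > 16 → valid
(13,28,45): 13+28 ≤ 45 → not valid
2 of the 6 triples form a triangle.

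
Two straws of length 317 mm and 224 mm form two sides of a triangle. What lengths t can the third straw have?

93 < t < 541

By the triangle inequality, t must be less than 317 + 224 = 541 and greater than |317 − 224| = 93.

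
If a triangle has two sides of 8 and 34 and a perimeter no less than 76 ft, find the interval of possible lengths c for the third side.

Triangle inequality alone gives 26 < c < 42.
The perimeter condition gives c ≥ 76 − 8 − 34 = 34.
Intersecting the two: 34 ≤ c < 42.

34 ≤ c < 42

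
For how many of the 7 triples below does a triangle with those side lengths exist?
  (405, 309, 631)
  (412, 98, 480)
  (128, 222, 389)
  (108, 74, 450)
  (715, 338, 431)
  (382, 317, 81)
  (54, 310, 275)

5

(309,405,631): 309+405 > 631 → valid
(98,412,480): 98+412 > 480 → valid
(128,222,389): 128+222 ≤ 389 → not valid
(74,108,450): 74+108 ≤ 450 → not valid
(338,431,715): 338+431 > 715 → valid
(81,317,382): 81+317 > 382 → valid
(54,275,310): 54+275 > 310 → valid
5 of the 7 triples form a triangle.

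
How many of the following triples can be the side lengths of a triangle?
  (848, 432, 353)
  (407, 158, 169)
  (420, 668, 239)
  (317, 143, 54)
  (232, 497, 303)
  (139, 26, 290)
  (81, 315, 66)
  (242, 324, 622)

(353,432,848): 353+432 ≤ 848 → not valid
(158,169,407): 158+169 ≤ 407 → not valid
(239,420,668): 239+420 ≤ 668 → not valid
(54,143,317): 54+143 ≤ 317 → not valid
(232,303,497): 232+303 > 497 → valid
(26,139,290): 26+139 ≤ 290 → not valid
(66,81,315): 66+81 ≤ 315 → not valid
(242,324,622): 242+324 ≤ 622 → not valid
1 of the 8 triples forms a triangle.

1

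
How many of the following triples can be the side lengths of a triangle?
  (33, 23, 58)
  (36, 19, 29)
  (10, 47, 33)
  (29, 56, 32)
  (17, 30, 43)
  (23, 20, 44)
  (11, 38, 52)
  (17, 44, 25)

3

(23,33,58): 23+33 ≤ 58 → not valid
(19,29,36): 19+29 > 36 → valid
(10,33,47): 10+33 ≤ 47 → not valid
(29,32,56): 29+32 > 56 → valid
(17,30,43): 17+30 > 43 → valid
(20,23,44): 20+23 ≤ 44 → not valid
(11,38,52): 11+38 ≤ 52 → not valid
(17,25,44): 17+25 ≤ 44 → not valid
3 of the 8 triples form a triangle.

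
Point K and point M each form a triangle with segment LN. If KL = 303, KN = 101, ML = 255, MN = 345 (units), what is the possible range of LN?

202 < LN < 404

From triangle KLN: |303 − 101| < LN < 303 + 101, i.e. 202 < LN < 404.
From triangle MLN: 90 < LN < 600.
Both must hold, so LN lies in the intersection.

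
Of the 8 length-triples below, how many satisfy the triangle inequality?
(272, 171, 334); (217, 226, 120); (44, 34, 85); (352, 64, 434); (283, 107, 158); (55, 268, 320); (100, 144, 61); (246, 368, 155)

5

(171,272,334): 171+272 > 334 → valid
(120,217,226): 120+217 > 226 → valid
(34,44,85): 34+44 ≤ 85 → not valid
(64,352,434): 64+352 ≤ 434 → not valid
(107,158,283): 107+158 ≤ 283 → not valid
(55,268,320): 55+268 > 320 → valid
(61,100,144): 61+100 > 144 → valid
(155,246,368): 155+246 > 368 → valid
5 of the 8 triples form a triangle.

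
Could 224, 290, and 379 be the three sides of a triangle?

The longest side is 379, and the other two sum to 514.
Since 514 > 379, the triangle inequality holds.

Yes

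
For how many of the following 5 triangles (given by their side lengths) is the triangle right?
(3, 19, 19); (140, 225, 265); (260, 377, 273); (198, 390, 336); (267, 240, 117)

(3,19,19): 3²+19² = 370 > 361 = 19² → acute
(140,225,265): 140²+225² = 70225 = 265² → right
(260,377,273): 260²+273² = 142129 = 377² → right
(198,390,336): 198²+336² = 152100 = 390² → right
(267,240,117): 117²+240² = 71289 = 267² → right
4 of the 5 are right.

4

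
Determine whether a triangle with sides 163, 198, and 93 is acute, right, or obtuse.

obtuse

Compare the square of the longest side to the sum of squares of the other two: 93² + 163² = 35218 < 39204 = 198².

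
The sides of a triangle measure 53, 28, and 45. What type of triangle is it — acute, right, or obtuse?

right

Compare the square of the longest side to the sum of squares of the other two: 28² + 45² = 2809 = 53².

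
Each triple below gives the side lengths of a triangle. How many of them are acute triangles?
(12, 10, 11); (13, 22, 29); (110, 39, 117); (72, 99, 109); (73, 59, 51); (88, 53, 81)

4

(12,10,11): 10²+11² = 221 > 144 = 12² → acute
(13,22,29): 13²+22² = 653 < 841 = 29² → obtuse
(110,39,117): 39²+110² = 13621 < 13689 = 117² → obtuse
(72,99,109): 72²+99² = 14985 > 11881 = 109² → acute
(73,59,51): 51²+59² = 6082 > 5329 = 73² → acute
(88,53,81): 53²+81² = 9370 > 7744 = 88² → acute
4 of the 6 are acute.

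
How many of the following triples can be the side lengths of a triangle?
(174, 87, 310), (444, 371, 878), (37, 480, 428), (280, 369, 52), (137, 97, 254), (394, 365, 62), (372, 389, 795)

(87,174,310): 87+174 ≤ 310 → not valid
(371,444,878): 371+444 ≤ 878 → not valid
(37,428,480): 37+428 ≤ 480 → not valid
(52,280,369): 52+280 ≤ 369 → not valid
(97,137,254): 97+137 ≤ 254 → not valid
(62,365,394): 62+365 > 394 → valid
(372,389,795): 372+389 ≤ 795 → not valid
1 of the 7 triples forms a triangle.

1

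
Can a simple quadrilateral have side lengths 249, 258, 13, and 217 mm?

A quadrilateral exists iff every side is shorter than the sum of the others — equivalently, the longest side is less than the sum of the rest.
Longest side 258 < 479 (sum of the remaining 3), so yes.

Yes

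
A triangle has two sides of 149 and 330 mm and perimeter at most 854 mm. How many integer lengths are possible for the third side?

Triangle inequality: 181 < x < 479. Perimeter ≤ 854 gives x ≤ 854 − 149 − 330 = 375.
So 181 < x ≤ 375; integers 182 through 375: 194 values.

194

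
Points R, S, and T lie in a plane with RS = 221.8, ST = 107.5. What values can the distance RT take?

By the triangle inequality, |221.8 − 107.5| ≤ RT ≤ 221.8 + 107.5.

114.3 ≤ RT ≤ 329.3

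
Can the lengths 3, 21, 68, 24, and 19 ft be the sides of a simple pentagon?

For a pentagon, each side must be shorter than the sum of the others.
Here the longest side is 68, but the remaining 4 sides sum to only 67.

No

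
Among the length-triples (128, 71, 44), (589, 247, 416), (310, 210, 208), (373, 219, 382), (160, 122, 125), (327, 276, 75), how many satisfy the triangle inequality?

5

(44,71,128): 44+71 ≤ 128 → not valid
(247,416,589): 247+416 > 589 → valid
(208,210,310): 208+210 > 310 → valid
(219,373,382): 219+373 > 382 → valid
(122,125,160): 122+125 > 160 → valid
(75,276,327): 75+276 > 327 → valid
5 of the 6 triples form a triangle.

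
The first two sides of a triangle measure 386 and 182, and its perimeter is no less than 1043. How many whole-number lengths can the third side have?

Triangle inequality: 204 < x < 568. Perimeter ≥ 1043 gives x ≥ 1043 − 386 − 182 = 475.
So 475 ≤ x < 568; integers 475 through 567: 93 values.

93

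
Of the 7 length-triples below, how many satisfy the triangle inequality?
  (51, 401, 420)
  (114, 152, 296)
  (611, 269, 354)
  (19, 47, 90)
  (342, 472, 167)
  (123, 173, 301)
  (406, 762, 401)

4

(51,401,420): 51+401 > 420 → valid
(114,152,296): 114+152 ≤ 296 → not valid
(269,354,611): 269+354 > 611 → valid
(19,47,90): 19+47 ≤ 90 → not valid
(167,342,472): 167+342 > 472 → valid
(123,173,301): 123+173 ≤ 301 → not valid
(401,406,762): 401+406 > 762 → valid
4 of the 7 triples form a triangle.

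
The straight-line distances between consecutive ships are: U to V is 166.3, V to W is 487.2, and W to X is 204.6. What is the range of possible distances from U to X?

116.3 ≤ UX ≤ 858.1

The maximum is all hops collinear in one direction: 166.3 + 487.2 + 204.6 = 858.1.
The longest hop is 487.2; the others sum to 370.9. Folding the others back against it leaves at least 487.2 − 370.9 = 116.3.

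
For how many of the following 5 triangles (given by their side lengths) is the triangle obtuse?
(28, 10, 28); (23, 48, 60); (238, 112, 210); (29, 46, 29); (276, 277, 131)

2

(28,10,28): 10²+28² = 884 > 784 = 28² → acute
(23,48,60): 23²+48² = 2833 < 3600 = 60² → obtuse
(238,112,210): 112²+210² = 56644 = 238² → right
(29,46,29): 29²+29² = 1682 < 2116 = 46² → obtuse
(276,277,131): 131²+276² = 93337 > 76729 = 277² → acute
2 of the 5 are obtuse.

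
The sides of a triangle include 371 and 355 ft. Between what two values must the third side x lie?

By the triangle inequality, x must be less than 371 + 355 = 726 and greater than |371 − 355| = 16.

16 < x < 726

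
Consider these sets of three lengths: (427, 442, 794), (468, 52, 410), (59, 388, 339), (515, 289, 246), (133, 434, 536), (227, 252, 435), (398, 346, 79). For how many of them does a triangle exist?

(427,442,794): 427+442 > 794 → valid
(52,410,468): 52+410 ≤ 468 → not valid
(59,339,388): 59+339 > 388 → valid
(246,289,515): 246+289 > 515 → valid
(133,434,536): 133+434 > 536 → valid
(227,252,435): 227+252 > 435 → valid
(79,346,398): 79+346 > 398 → valid
6 of the 7 triples form a triangle.

6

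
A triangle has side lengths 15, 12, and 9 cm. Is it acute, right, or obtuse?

right

Compare the square of the longest side to the sum of squares of the other two: 9² + 12² = 225 = 15².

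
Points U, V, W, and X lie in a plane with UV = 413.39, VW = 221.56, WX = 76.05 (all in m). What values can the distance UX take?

The maximum is all hops collinear in one direction: 413.39 + 221.56 + 76.05 = 711.00.
The longest hop is 413.39; the others sum to 297.61. Folding the others back against it leaves at least 413.39 − 297.61 = 115.78.

115.78 ≤ UX ≤ 711.00 m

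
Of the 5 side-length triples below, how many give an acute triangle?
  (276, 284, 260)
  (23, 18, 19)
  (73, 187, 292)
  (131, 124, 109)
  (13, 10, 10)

(276,284,260): 260²+276² = 143776 > 80656 = 284² → acute
(23,18,19): 18²+19² = 685 > 529 = 23² → acute
(73,187,292): 73+187 ≤ 292, not a triangle
(131,124,109): 109²+124² = 27257 > 17161 = 131² → acute
(13,10,10): 10²+10² = 200 > 169 = 13² → acute
4 of the 5 are acute.

4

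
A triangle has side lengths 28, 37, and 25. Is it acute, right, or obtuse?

Compare the square of the longest side to the sum of squares of the other two: 25² + 28² = 1409 > 1369 = 37².

acute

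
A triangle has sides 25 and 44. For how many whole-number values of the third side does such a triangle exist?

49

The third side lies in the open interval (19, 69).
Integers from 20 to 68 inclusive: 68 − 20 + 1 = 49.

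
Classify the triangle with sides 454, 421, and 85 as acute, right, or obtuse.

Compare the square of the longest side to the sum of squares of the other two: 85² + 421² = 184466 < 206116 = 454².

obtuse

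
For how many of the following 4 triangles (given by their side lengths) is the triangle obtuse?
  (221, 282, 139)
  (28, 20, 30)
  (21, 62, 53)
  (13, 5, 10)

(221,282,139): 139²+221² = 68162 < 79524 = 282² → obtuse
(28,20,30): 20²+28² = 1184 > 900 = 30² → acute
(21,62,53): 21²+53² = 3250 < 3844 = 62² → obtuse
(13,5,10): 5²+10² = 125 < 169 = 13² → obtuse
3 of the 4 are obtuse.

3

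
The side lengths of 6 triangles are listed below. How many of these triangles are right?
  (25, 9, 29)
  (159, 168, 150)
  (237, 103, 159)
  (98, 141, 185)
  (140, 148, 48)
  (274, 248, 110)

1

(25,9,29): 9²+25² = 706 < 841 = 29² → obtuse
(159,168,150): 150²+159² = 47781 > 28224 = 168² → acute
(237,103,159): 103²+159² = 35890 < 56169 = 237² → obtuse
(98,141,185): 98²+141² = 29485 < 34225 = 185² → obtuse
(140,148,48): 48²+140² = 21904 = 148² → right
(274,248,110): 110²+248² = 73604 < 75076 = 274² → obtuse
1 of the 6 is right.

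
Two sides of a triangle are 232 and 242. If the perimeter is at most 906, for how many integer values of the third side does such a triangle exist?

Triangle inequality: 10 < x < 474. Perimeter ≤ 906 gives x ≤ 906 − 232 − 242 = 432.
So 10 < x ≤ 432; integers 11 through 432: 422 values.

422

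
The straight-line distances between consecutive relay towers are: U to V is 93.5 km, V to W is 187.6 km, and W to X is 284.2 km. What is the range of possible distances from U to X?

The maximum is all hops collinear in one direction: 93.5 + 187.6 + 284.2 = 565.3.
The longest hop is 284.2; the others sum to 281.1. Folding the others back against it leaves at least 284.2 − 281.1 = 3.1.

3.1 ≤ UX ≤ 565.3 km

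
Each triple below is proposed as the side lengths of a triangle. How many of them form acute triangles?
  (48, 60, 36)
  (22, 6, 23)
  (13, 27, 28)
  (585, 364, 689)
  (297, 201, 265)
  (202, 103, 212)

(48,60,36): 36²+48² = 3600 = 60² → right
(22,6,23): 6²+22² = 520 < 529 = 23² → obtuse
(13,27,28): 13²+27² = 898 > 784 = 28² → acute
(585,364,689): 364²+585² = 474721 = 689² → right
(297,201,265): 201²+265² = 110626 > 88209 = 297² → acute
(202,103,212): 103²+202² = 51413 > 44944 = 212² → acute
3 of the 6 are acute.

3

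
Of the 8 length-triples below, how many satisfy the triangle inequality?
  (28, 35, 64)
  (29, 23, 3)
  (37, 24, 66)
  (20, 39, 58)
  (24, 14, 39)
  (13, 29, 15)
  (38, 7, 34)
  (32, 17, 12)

2

(28,35,64): 28+35 ≤ 64 → not valid
(3,23,29): 3+23 ≤ 29 → not valid
(24,37,66): 24+37 ≤ 66 → not valid
(20,39,58): 20+39 > 58 → valid
(14,24,39): 14+24 ≤ 39 → not valid
(13,15,29): 13+15 ≤ 29 → not valid
(7,34,38): 7+34 > 38 → valid
(12,17,32): 12+17 ≤ 32 → not valid
2 of the 8 triples form a triangle.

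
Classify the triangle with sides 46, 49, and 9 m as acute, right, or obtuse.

obtuse

Compare the square of the longest side to the sum of squares of the other two: 9² + 46² = 2197 < 2401 = 49².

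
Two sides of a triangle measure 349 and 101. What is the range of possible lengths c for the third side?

248 < c < 450

By the triangle inequality, c must be less than 349 + 101 = 450 and greater than |349 − 101| = 248.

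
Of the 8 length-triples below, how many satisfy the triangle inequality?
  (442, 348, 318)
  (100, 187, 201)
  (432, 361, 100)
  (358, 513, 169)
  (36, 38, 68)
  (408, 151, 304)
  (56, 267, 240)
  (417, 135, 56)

7

(318,348,442): 318+348 > 442 → valid
(100,187,201): 100+187 > 201 → valid
(100,361,432): 100+361 > 432 → valid
(169,358,513): 169+358 > 513 → valid
(36,38,68): 36+38 > 68 → valid
(151,304,408): 151+304 > 408 → valid
(56,240,267): 56+240 > 267 → valid
(56,135,417): 56+135 ≤ 417 → not valid
7 of the 8 triples form a triangle.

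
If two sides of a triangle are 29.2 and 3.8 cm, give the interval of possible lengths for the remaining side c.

By the triangle inequality, c must be less than 29.2 + 3.8 = 33.0 and greater than |29.2 − 3.8| = 25.4.

25.4 < c < 33.0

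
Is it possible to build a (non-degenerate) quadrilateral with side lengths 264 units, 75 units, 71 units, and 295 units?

Yes

A quadrilateral exists iff every side is shorter than the sum of the others — equivalently, the longest side is less than the sum of the rest.
Longest side 295 < 410 (sum of the remaining 3), so yes.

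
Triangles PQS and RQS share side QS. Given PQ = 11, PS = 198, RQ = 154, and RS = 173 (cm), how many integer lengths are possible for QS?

From triangle PQS: 187 < QS < 209.
From triangle RQS: 19 < QS < 327.
Intersection: 187 < QS < 209, so integers 188 through 208: 21 values.

21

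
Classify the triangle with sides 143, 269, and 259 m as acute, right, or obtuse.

Compare the square of the longest side to the sum of squares of the other two: 143² + 259² = 87530 > 72361 = 269².

acute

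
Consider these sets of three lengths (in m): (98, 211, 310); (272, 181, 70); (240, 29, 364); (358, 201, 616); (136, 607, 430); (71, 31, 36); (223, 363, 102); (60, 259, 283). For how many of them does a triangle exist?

1

(98,211,310): 98+211 ≤ 310 → not valid
(70,181,272): 70+181 ≤ 272 → not valid
(29,240,364): 29+240 ≤ 364 → not valid
(201,358,616): 201+358 ≤ 616 → not valid
(136,430,607): 136+430 ≤ 607 → not valid
(31,36,71): 31+36 ≤ 71 → not valid
(102,223,363): 102+223 ≤ 363 → not valid
(60,259,283): 60+259 > 283 → valid
1 of the 8 triples forms a triangle.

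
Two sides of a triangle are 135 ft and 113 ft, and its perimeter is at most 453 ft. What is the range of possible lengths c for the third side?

Triangle inequality alone gives 22 < c < 248.
The perimeter condition gives c ≤ 453 − 135 − 113 = 205.
Intersecting the two: 22 < c ≤ 205.

22 < c ≤ 205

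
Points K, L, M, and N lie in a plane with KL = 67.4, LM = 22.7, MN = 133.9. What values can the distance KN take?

43.8 ≤ KN ≤ 224.0

The maximum is all hops collinear in one direction: 67.4 + 22.7 + 133.9 = 224.0.
The longest hop is 133.9; the others sum to 90.1. Folding the others back against it leaves at least 133.9 − 90.1 = 43.8.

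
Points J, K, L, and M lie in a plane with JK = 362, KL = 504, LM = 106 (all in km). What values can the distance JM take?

36 ≤ JM ≤ 972 km

The maximum is all hops collinear in one direction: 362 + 504 + 106 = 972.
The longest hop is 504; the others sum to 468. Folding the others back against it leaves at least 504 − 468 = 36.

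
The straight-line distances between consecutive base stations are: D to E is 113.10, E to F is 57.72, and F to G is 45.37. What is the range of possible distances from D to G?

The maximum is all hops collinear in one direction: 113.10 + 57.72 + 45.37 = 216.19.
The longest hop is 113.10; the others sum to 103.09. Folding the others back against it leaves at least 113.10 − 103.09 = 10.01.

10.01 ≤ DG ≤ 216.19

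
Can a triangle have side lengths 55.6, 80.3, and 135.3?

Yes

The longest side is 135.3, and the other two sum to 135.9.
Since 135.9 > 135.3, the triangle inequality holds.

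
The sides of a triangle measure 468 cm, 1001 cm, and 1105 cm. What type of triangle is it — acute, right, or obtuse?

right

Compare the square of the longest side to the sum of squares of the other two: 468² + 1001² = 1221025 = 1105².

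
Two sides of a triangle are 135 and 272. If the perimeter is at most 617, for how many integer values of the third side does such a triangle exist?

Triangle inequality: 137 < x < 407. Perimeter ≤ 617 gives x ≤ 617 − 135 − 272 = 210.
So 137 < x ≤ 210; integers 138 through 210: 73 values.

73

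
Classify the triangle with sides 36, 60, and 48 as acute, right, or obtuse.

right

Compare the square of the longest side to the sum of squares of the other two: 36² + 48² = 3600 = 60².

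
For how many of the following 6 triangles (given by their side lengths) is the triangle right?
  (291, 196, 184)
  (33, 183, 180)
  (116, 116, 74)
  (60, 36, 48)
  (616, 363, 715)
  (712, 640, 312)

4

(291,196,184): 184²+196² = 72272 < 84681 = 291² → obtuse
(33,183,180): 33²+180² = 33489 = 183² → right
(116,116,74): 74²+116² = 18932 > 13456 = 116² → acute
(60,36,48): 36²+48² = 3600 = 60² → right
(616,363,715): 363²+616² = 511225 = 715² → right
(712,640,312): 312²+640² = 506944 = 712² → right
4 of the 6 are right.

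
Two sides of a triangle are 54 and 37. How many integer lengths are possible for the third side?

The third side lies in the open interval (17, 91).
Integers from 18 to 90 inclusive: 90 − 18 + 1 = 73.

73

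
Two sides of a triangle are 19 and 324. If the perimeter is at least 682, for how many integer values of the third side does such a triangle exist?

4

Triangle inequality: 305 < x < 343. Perimeter ≥ 682 gives x ≥ 682 − 19 − 324 = 339.
So 339 ≤ x < 343; integers 339 through 342: 4 values.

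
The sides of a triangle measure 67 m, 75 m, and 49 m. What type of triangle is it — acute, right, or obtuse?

Compare the square of the longest side to the sum of squares of the other two: 49² + 67² = 6890 > 5625 = 75².

acute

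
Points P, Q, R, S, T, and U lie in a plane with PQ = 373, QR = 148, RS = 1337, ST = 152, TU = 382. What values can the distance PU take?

The maximum is all hops collinear in one direction: 373 + 148 + 1337 + 152 + 382 = 2392.
The longest hop is 1337; the others sum to 1055. Folding the others back against it leaves at least 1337 − 1055 = 282.

282 ≤ PU ≤ 2392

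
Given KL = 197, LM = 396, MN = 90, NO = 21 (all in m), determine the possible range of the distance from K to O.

88 ≤ KO ≤ 704 m

The maximum is all hops collinear in one direction: 197 + 396 + 90 + 21 = 704.
The longest hop is 396; the others sum to 308. Folding the others back against it leaves at least 396 − 308 = 88.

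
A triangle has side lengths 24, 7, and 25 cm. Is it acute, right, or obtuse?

Compare the square of the longest side to the sum of squares of the other two: 7² + 24² = 625 = 25².

right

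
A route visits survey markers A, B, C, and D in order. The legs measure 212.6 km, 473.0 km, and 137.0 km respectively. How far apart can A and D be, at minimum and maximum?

123.4 ≤ AD ≤ 822.6 km

The maximum is all hops collinear in one direction: 212.6 + 473.0 + 137.0 = 822.6.
The longest hop is 473.0; the others sum to 349.6. Folding the others back against it leaves at least 473.0 − 349.6 = 123.4.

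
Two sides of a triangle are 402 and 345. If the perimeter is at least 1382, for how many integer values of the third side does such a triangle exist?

112

Triangle inequality: 57 < x < 747. Perimeter ≥ 1382 gives x ≥ 1382 − 402 − 345 = 635.
So 635 ≤ x < 747; integers 635 through 746: 112 values.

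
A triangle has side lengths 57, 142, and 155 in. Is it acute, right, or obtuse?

Compare the square of the longest side to the sum of squares of the other two: 57² + 142² = 23413 < 24025 = 155².

obtuse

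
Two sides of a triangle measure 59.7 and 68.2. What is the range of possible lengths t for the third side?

By the triangle inequality, t must be less than 59.7 + 68.2 = 127.9 and greater than |59.7 − 68.2| = 8.5.

8.5 < t < 127.9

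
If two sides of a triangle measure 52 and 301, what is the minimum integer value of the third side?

250

The third side must be strictly greater than |52 − 301| = 249.
The smallest integer above 249 is 250.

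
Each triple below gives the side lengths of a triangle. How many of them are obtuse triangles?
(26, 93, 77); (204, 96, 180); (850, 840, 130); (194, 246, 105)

2

(26,93,77): 26²+77² = 6605 < 8649 = 93² → obtuse
(204,96,180): 96²+180² = 41616 = 204² → right
(850,840,130): 130²+840² = 722500 = 850² → right
(194,246,105): 105²+194² = 48661 < 60516 = 246² → obtuse
2 of the 4 are obtuse.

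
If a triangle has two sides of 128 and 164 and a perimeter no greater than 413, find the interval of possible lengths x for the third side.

36 < x ≤ 121

Triangle inequality alone gives 36 < x < 292.
The perimeter condition gives x ≤ 413 − 128 − 164 = 121.
Intersecting the two: 36 < x ≤ 121.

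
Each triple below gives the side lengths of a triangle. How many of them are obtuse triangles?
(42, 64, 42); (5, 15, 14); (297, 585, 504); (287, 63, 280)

(42,64,42): 42²+42² = 3528 < 4096 = 64² → obtuse
(5,15,14): 5²+14² = 221 < 225 = 15² → obtuse
(297,585,504): 297²+504² = 342225 = 585² → right
(287,63,280): 63²+280² = 82369 = 287² → right
2 of the 4 are obtuse.

2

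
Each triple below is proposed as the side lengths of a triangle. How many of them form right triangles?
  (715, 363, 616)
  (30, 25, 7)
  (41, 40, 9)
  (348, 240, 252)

(715,363,616): 363²+616² = 511225 = 715² → right
(30,25,7): 7²+25² = 674 < 900 = 30² → obtuse
(41,40,9): 9²+40² = 1681 = 41² → right
(348,240,252): 240²+252² = 121104 = 348² → right
3 of the 4 are right.

3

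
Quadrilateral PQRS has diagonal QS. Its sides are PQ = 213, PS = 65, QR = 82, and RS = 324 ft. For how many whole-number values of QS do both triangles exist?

From triangle PQS: 148 < QS < 278.
From triangle RQS: 242 < QS < 406.
Intersection: 242 < QS < 278, so integers 243 through 277: 35 values.

35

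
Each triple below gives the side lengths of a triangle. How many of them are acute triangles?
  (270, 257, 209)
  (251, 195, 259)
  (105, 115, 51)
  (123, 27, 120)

3

(270,257,209): 209²+257² = 109730 > 72900 = 270² → acute
(251,195,259): 195²+251² = 101026 > 67081 = 259² → acute
(105,115,51): 51²+105² = 13626 > 13225 = 115² → acute
(123,27,120): 27²+120² = 15129 = 123² → right
3 of the 4 are acute.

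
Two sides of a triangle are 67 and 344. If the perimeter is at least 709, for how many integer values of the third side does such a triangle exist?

113

Triangle inequality: 277 < x < 411. Perimeter ≥ 709 gives x ≥ 709 − 67 − 344 = 298.
So 298 ≤ x < 411; integers 298 through 410: 113 values.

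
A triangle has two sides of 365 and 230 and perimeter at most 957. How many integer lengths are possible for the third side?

227

Triangle inequality: 135 < x < 595. Perimeter ≤ 957 gives x ≤ 957 − 365 − 230 = 362.
So 135 < x ≤ 362; integers 136 through 362: 227 values.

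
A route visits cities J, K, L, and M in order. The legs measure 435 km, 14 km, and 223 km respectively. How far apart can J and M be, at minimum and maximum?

198 ≤ JM ≤ 672 km

The maximum is all hops collinear in one direction: 435 + 14 + 223 = 672.
The longest hop is 435; the others sum to 237. Folding the others back against it leaves at least 435 − 237 = 198.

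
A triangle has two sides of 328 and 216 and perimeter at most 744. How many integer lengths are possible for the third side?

Triangle inequality: 112 < x < 544. Perimeter ≤ 744 gives x ≤ 744 − 328 − 216 = 200.
So 112 < x ≤ 200; integers 113 through 200: 88 values.

88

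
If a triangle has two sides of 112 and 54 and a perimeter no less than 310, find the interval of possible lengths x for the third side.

Triangle inequality alone gives 58 < x < 166.
The perimeter condition gives x ≥ 310 − 112 − 54 = 144.
Intersecting the two: 144 ≤ x < 166.

144 ≤ x < 166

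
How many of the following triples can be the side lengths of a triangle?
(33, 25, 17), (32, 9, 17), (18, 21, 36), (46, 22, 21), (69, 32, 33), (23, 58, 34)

2

(17,25,33): 17+25 > 33 → valid
(9,17,32): 9+17 ≤ 32 → not valid
(18,21,36): 18+21 > 36 → valid
(21,22,46): 21+22 ≤ 46 → not valid
(32,33,69): 32+33 ≤ 69 → not valid
(23,34,58): 23+34 ≤ 58 → not valid
2 of the 6 triples form a triangle.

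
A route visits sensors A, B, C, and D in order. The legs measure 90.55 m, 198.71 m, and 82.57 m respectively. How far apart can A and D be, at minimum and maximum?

25.59 ≤ AD ≤ 371.83 m

The maximum is all hops collinear in one direction: 90.55 + 198.71 + 82.57 = 371.83.
The longest hop is 198.71; the others sum to 173.12. Folding the others back against it leaves at least 198.71 − 173.12 = 25.59.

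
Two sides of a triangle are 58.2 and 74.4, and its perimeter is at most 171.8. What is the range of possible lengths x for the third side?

16.2 < x ≤ 39.2

Triangle inequality alone gives 16.2 < x < 132.6.
The perimeter condition gives x ≤ 171.8 − 58.2 − 74.4 = 39.2.
Intersecting the two: 16.2 < x ≤ 39.2.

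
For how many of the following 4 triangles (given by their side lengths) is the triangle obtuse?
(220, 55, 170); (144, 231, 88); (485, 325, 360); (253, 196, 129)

(220,55,170): 55²+170² = 31925 < 48400 = 220² → obtuse
(144,231,88): 88²+144² = 28480 < 53361 = 231² → obtuse
(485,325,360): 325²+360² = 235225 = 485² → right
(253,196,129): 129²+196² = 55057 < 64009 = 253² → obtuse
3 of the 4 are obtuse.

3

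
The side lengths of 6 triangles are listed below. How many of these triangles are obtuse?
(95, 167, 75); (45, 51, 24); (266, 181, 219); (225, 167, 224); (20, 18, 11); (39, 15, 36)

1

(95,167,75): 75²+95² = 14650 < 27889 = 167² → obtuse
(45,51,24): 24²+45² = 2601 = 51² → right
(266,181,219): 181²+219² = 80722 > 70756 = 266² → acute
(225,167,224): 167²+224² = 78065 > 50625 = 225² → acute
(20,18,11): 11²+18² = 445 > 400 = 20² → acute
(39,15,36): 15²+36² = 1521 = 39² → right
1 of the 6 is obtuse.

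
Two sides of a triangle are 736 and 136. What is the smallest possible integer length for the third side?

The third side must be strictly greater than |736 − 136| = 600.
The smallest integer above 600 is 601.

601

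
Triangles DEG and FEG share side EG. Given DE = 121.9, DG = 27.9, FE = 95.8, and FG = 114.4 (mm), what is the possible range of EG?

From triangle DEG: |121.9 − 27.9| < EG < 121.9 + 27.9, i.e. 94.0 < EG < 149.8.
From triangle FEG: 18.6 < EG < 210.2.
Both must hold, so EG lies in the intersection.

94.0 < EG < 149.8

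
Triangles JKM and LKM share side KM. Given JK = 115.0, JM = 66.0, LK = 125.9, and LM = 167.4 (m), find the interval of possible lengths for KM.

From triangle JKM: |115.0 − 66.0| < KM < 115.0 + 66.0, i.e. 49.0 < KM < 181.0.
From triangle LKM: 41.5 < KM < 293.3.
Both must hold, so KM lies in the intersection.

49.0 < KM < 181.0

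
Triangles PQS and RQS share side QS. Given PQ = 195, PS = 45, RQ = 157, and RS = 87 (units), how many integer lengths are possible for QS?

89

From triangle PQS: 150 < QS < 240.
From triangle RQS: 70 < QS < 244.
Intersection: 150 < QS < 240, so integers 151 through 239: 89 values.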